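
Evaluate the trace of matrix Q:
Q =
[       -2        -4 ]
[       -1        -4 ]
tr(Q) = -2 - 4 = -6

The trace of a square matrix is the sum of its diagonal entries.
Diagonal entries of Q: Q[0][0] = -2, Q[1][1] = -4.
tr(Q) = -2 - 4 = -6.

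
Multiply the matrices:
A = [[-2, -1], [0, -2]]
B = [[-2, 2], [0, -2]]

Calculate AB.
[[4, -2], [0, 4]]

Each entry (i,j) of AB = sum over k of A[i][k]*B[k][j].
(AB)[0][0] = (-2)*(-2) + (-1)*(0) = 4
(AB)[0][1] = (-2)*(2) + (-1)*(-2) = -2
(AB)[1][0] = (0)*(-2) + (-2)*(0) = 0
(AB)[1][1] = (0)*(2) + (-2)*(-2) = 4
AB = [[4, -2], [0, 4]]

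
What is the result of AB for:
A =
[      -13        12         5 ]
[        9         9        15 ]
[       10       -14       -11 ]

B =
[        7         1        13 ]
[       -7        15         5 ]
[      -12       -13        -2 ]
AB =
[     -235       102      -119 ]
[     -180       -51       132 ]
[      300       -57        82 ]

Matrix multiplication: (AB)[i][j] = sum over k of A[i][k] * B[k][j].
  (AB)[0][0] = (-13)*(7) + (12)*(-7) + (5)*(-12) = -235
  (AB)[0][1] = (-13)*(1) + (12)*(15) + (5)*(-13) = 102
  (AB)[0][2] = (-13)*(13) + (12)*(5) + (5)*(-2) = -119
  (AB)[1][0] = (9)*(7) + (9)*(-7) + (15)*(-12) = -180
  (AB)[1][1] = (9)*(1) + (9)*(15) + (15)*(-13) = -51
  (AB)[1][2] = (9)*(13) + (9)*(5) + (15)*(-2) = 132
  (AB)[2][0] = (10)*(7) + (-14)*(-7) + (-11)*(-12) = 300
  (AB)[2][1] = (10)*(1) + (-14)*(15) + (-11)*(-13) = -57
  (AB)[2][2] = (10)*(13) + (-14)*(5) + (-11)*(-2) = 82
AB =
[     -235       102      -119 ]
[     -180       -51       132 ]
[      300       -57        82 ]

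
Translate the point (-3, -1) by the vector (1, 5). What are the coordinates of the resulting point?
(-2, 4)

Translation by (1, 5):
x' = -3 + 1 = -2
y' = -1 + 5 = 4
Homogeneous matrix: [[1, 0, 1], [0, 1, 5], [0, 0, 1]]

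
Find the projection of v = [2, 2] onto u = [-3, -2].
[30/13, 20/13]

The projection of v onto u is proj_u(v) = ((v·u) / (u·u)) · u.
v·u = (2)*(-3) + (2)*(-2) = -10.
u·u = (-3)*(-3) + (-2)*(-2) = 13.
coefficient = -10 / 13 = -10/13.
proj_u(v) = -10/13 · [-3, -2] = [30/13, 20/13].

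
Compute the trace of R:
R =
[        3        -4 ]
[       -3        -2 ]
tr(R) = 3 - 2 = 1

The trace of a square matrix is the sum of its diagonal entries.
Diagonal entries of R: R[0][0] = 3, R[1][1] = -2.
tr(R) = 3 - 2 = 1.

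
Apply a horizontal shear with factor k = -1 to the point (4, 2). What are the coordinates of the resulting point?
(2, 2)

Shear matrix for horizontal shear with factor k = -1:
[[1, -1], [0, 1]]
Result: (4, 2) → (2, 2)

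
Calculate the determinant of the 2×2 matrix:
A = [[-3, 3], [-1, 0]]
3

For A = [[a, b], [c, d]], det(A) = a*d - b*c.
det(A) = (-3)*(0) - (3)*(-1) = 0 - -3 = 3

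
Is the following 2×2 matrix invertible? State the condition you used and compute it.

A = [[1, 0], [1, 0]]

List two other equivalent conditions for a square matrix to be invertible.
No, not invertible; det(A) = 0 (two rows are equal, so the rows are linearly dependent). Equivalent conditions (failing for this A): rank(A) < 2; Ax = 0 has non-trivial solutions; 0 is an eigenvalue; the columns are linearly dependent.

To check invertibility, compute det(A).
In this matrix, row 0 and the last row are identical, so one row is a scalar multiple of another and the rows are linearly dependent.
A matrix with linearly dependent rows has det = 0 and is not invertible.
Equivalent failed conditions:
- rank(A) < 2.
- Ax = 0 has non-trivial solutions.
- 0 is an eigenvalue.
- The columns are linearly dependent.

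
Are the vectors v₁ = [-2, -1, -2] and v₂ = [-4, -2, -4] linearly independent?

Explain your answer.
No, linearly dependent (v₂ = 2·v₁)

Check whether there is a scalar k with v₂ = k·v₁.
Comparing components, k = 2 satisfies 2·[-2, -1, -2] = [-4, -2, -4].
Since v₂ is a scalar multiple of v₁, the two vectors are linearly dependent.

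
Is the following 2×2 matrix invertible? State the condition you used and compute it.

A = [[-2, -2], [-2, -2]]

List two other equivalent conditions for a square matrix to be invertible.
No, not invertible; det(A) = 0 (two rows are equal, so the rows are linearly dependent). Equivalent conditions (failing for this A): rank(A) < 2; Ax = 0 has non-trivial solutions; 0 is an eigenvalue; the columns are linearly dependent.

To check invertibility, compute det(A).
In this matrix, row 0 and the last row are identical, so one row is a scalar multiple of another and the rows are linearly dependent.
A matrix with linearly dependent rows has det = 0 and is not invertible.
Equivalent failed conditions:
- rank(A) < 2.
- Ax = 0 has non-trivial solutions.
- 0 is an eigenvalue.
- The columns are linearly dependent.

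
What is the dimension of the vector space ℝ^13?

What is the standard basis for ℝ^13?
Dimension = 13; standard basis = {e_1, e_2, e_3, …, e_13}

ℝ^13 is the space of 13-tuples of real numbers; its dimension is 13.
The standard basis consists of 13 vectors: e_1, e_2, e_3, …, e_13, where e_i is the vector with 1 in position i and 0 elsewhere.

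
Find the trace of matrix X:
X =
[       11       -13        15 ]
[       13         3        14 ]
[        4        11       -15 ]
tr(X) = 11 + 3 - 15 = -1

The trace of a square matrix is the sum of its diagonal entries.
Diagonal entries of X: X[0][0] = 11, X[1][1] = 3, X[2][2] = -15.
tr(X) = 11 + 3 - 15 = -1.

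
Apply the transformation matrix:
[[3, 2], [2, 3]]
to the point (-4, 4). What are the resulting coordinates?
(-4, 4)

Matrix multiplication:
[[3, 2], [2, 3]] × [-4, 4]ᵀ
= [3×-4 + 2×4, 2×-4 + 3×4]ᵀ
= [-4.0000, 4.0000]ᵀ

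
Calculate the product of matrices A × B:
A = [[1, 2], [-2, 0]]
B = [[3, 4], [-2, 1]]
[[-1, 6], [-6, -8]]

Matrix multiplication:
C[0][0] = 1×3 + 2×-2 = -1
C[0][1] = 1×4 + 2×1 = 6
C[1][0] = -2×3 + 0×-2 = -6
C[1][1] = -2×4 + 0×1 = -8
Result: [[-1, 6], [-6, -8]]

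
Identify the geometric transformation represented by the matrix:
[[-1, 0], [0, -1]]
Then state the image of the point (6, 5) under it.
rotation by 180° (or reflection through origin); image of (6, 5) is (-6, -5)

This matches the form [[cos θ, -sin θ], [sin θ, cos θ]] of a rotation matrix; reading off cos θ and sin θ gives the angle.
The matrix [[-1, 0], [0, -1]] represents: rotation by 180° (or reflection through origin).
Applying it to (6, 5): [-1·6 + 0·5, 0·6 + -1·5] = (-6, -5).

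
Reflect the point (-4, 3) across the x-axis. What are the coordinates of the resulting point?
(-4, -3)

Reflection across x-axis: (-4, 3) → (-4, -3)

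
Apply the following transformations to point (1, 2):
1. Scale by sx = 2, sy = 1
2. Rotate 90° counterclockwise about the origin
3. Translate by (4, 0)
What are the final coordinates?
(2, 2)

Step 1: Scale → (2, 2)
Step 2: Rotate 90° → (-2, 2)
Step 3: Translate → (2, 2)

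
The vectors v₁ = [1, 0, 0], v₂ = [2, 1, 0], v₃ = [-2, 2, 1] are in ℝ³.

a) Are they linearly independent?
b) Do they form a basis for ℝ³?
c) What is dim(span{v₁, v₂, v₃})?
Yes independent, yes basis, dim = 3

Stack v₁, v₂, v₃ as rows of a 3×3 matrix.
[[1, 0, 0]; [2, 1, 0]; [-2, 2, 1]] is already lower triangular with nonzero diagonal entries (1, 1, 1), so its determinant is the product of the diagonal entries, det = (1)·(1)·(1) = 1 ≠ 0, and the rows are linearly independent.
Three linearly independent vectors in ℝ³ form a basis for ℝ³, so dim(span{v₁,v₂,v₃}) = 3.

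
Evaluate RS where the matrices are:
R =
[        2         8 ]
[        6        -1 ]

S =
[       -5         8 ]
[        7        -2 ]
RS =
[       46         0 ]
[      -37        50 ]

Matrix multiplication: (RS)[i][j] = sum over k of R[i][k] * S[k][j].
  (RS)[0][0] = (2)*(-5) + (8)*(7) = 46
  (RS)[0][1] = (2)*(8) + (8)*(-2) = 0
  (RS)[1][0] = (6)*(-5) + (-1)*(7) = -37
  (RS)[1][1] = (6)*(8) + (-1)*(-2) = 50
RS =
[       46         0 ]
[      -37        50 ]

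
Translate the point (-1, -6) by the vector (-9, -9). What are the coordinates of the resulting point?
(-10, -15)

Translation by (-9, -9):
x' = -1 + -9 = -10
y' = -6 + -9 = -15
Homogeneous matrix: [[1, 0, -9], [0, 1, -9], [0, 0, 1]]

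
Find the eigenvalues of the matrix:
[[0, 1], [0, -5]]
λ = -5 and λ = 0

Characteristic equation: det(A - λI) = 0
λ² - (trace)λ + (det) = 0
λ² - (-5)λ + (0) = 0
λ² + 5λ + 0 = 0
Solving: λ = -5, 0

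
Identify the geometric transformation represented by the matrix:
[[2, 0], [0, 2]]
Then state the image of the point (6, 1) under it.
uniform scaling by factor 2; image of (6, 1) is (12, 2)

This is a diagonal matrix with equal entries 2, so it scales both axes by the same factor 2.
The matrix [[2, 0], [0, 2]] represents: uniform scaling by factor 2.
Applying it to (6, 1): [2·6 + 0·1, 0·6 + 2·1] = (12, 2).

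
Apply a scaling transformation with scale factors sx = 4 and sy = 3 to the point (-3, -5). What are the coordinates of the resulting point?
(-12, -15)

Scaling matrix:
[[4, 0], [0, 3]]
Result: (-3 × 4, -5 × 3) = (-12, -15)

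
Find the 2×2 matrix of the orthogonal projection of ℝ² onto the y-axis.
[[0, 0], [0, 1]]

The orthogonal projection onto the line spanned by a nonzero vector u = (a, b) has matrix P = (u uᵀ) / (uᵀ u) = (1/(a² + b²)) · [[a², ab], [ab, b²]].
Here u = (0, 1), so a² + b² = 0 + 1 = 1.
P = (1/1) · [[0, 0], [0, 1]] = [[0, 0], [0, 1]].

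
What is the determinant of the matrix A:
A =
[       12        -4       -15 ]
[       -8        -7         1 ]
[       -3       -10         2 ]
det(A) = -985

Expand along row 0 (cofactor expansion): det(A) = a*(e*i - f*h) - b*(d*i - f*g) + c*(d*h - e*g), where the 3×3 is [[a, b, c], [d, e, f], [g, h, i]].
Minor M_00 = (-7)*(2) - (1)*(-10) = -14 + 10 = -4.
Minor M_01 = (-8)*(2) - (1)*(-3) = -16 + 3 = -13.
Minor M_02 = (-8)*(-10) - (-7)*(-3) = 80 - 21 = 59.
det(A) = (12)*(-4) - (-4)*(-13) + (-15)*(59) = -48 - 52 - 885 = -985.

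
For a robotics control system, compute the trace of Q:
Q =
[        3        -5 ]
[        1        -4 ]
tr(Q) = 3 - 4 = -1

The trace of a square matrix is the sum of its diagonal entries.
Diagonal entries of Q: Q[0][0] = 3, Q[1][1] = -4.
tr(Q) = 3 - 4 = -1.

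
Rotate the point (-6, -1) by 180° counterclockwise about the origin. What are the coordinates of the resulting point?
(6, 1)

Rotation matrix R(θ) = [[cos θ, -sin θ], [sin θ, cos θ]]; for θ = 180°:
R = [[-1, 0], [0, -1]]
Result: R × [-6, -1]ᵀ = [-1·-6 + (0)·-1, 0·-6 + (-1)·-1]ᵀ = (6, 1)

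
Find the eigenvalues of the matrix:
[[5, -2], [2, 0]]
λ = 1 and λ = 4

Characteristic equation: det(A - λI) = 0
λ² - (trace)λ + (det) = 0
λ² - (5)λ + (4) = 0
λ² - 5λ + 4 = 0
Solving: λ = 1, 4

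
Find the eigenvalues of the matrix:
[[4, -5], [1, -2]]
λ = -1 and λ = 3

Characteristic equation: det(A - λI) = 0
λ² - (trace)λ + (det) = 0
λ² - (2)λ + (-3) = 0
λ² - 2λ - 3 = 0
Solving: λ = -1, 3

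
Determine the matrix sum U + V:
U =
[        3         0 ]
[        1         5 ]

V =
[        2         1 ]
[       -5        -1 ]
U + V =
[        5         1 ]
[       -4         4 ]

Matrix addition is elementwise: (U+V)[i][j] = U[i][j] + V[i][j].
  (U+V)[0][0] = (3) + (2) = 5
  (U+V)[0][1] = (0) + (1) = 1
  (U+V)[1][0] = (1) + (-5) = -4
  (U+V)[1][1] = (5) + (-1) = 4
U + V =
[        5         1 ]
[       -4         4 ]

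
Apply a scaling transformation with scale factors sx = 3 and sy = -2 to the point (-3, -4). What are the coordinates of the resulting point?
(-9, 8)

Scaling matrix:
[[3, 0], [0, -2]]
Result: (-3 × 3, -4 × -2) = (-9, 8)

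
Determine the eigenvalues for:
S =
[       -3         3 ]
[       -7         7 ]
λ = 0, 4

Solve det(S - λI) = 0. For a 2×2 matrix the characteristic equation is λ² - (trace)λ + det = 0.
trace(S) = a + d = -3 + 7 = 4.
det(S) = a*d - b*c = (-3)*(7) - (3)*(-7) = -21 + 21 = 0.
Characteristic equation: λ² - (4)λ + (0) = 0.
Discriminant = (4)² - 4*(0) = 16 - 0 = 16.
λ = (4 ± √16) / 2 = (4 ± 4) / 2 = 0, 4.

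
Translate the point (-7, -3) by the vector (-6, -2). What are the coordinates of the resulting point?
(-13, -5)

Translation by (-6, -2):
x' = -7 + -6 = -13
y' = -3 + -2 = -5
Homogeneous matrix: [[1, 0, -6], [0, 1, -2], [0, 0, 1]]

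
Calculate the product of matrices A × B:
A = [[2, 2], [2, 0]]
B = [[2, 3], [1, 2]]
[[6, 10], [4, 6]]

Matrix multiplication:
C[0][0] = 2×2 + 2×1 = 6
C[0][1] = 2×3 + 2×2 = 10
C[1][0] = 2×2 + 0×1 = 4
C[1][1] = 2×3 + 0×2 = 6
Result: [[6, 10], [4, 6]]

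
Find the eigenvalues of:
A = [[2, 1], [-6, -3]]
λ = -1, 0

Solve det(A - λI) = 0. For a 2×2 matrix this is λ² - (trace)λ + det = 0.
trace(A) = 2 - 3 = -1.
det(A) = (2)*(-3) - (1)*(-6) = -6 + 6 = 0.
Characteristic equation: λ² - (-1)λ + (0) = 0.
Discriminant: (-1)² - 4*(0) = 1 - 0 = 1.
Roots: λ = (-1 ± √1) / 2 = -1, 0.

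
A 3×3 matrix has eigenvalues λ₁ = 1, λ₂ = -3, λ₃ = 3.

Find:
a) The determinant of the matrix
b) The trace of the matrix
det = -9, trace = 1

Two standard eigenvalue identities:
- det(A) equals the product of the eigenvalues (counted with multiplicity).
- trace(A) equals the sum of the eigenvalues.
det(A) = (1)*(-3)*(3) = -9.
trace(A) = 1 - 3 + 3 = 1.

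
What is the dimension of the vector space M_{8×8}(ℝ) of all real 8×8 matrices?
Dimension = 64

A real 8×8 matrix is determined by its 8·8 = 64 independent entries.
A standard basis is {E_ij : 1 ≤ i ≤ 8, 1 ≤ j ≤ 8}, where E_ij has a 1 in position (i, j) and 0 elsewhere — there are 64 such matrices, and they are linearly independent and span M_{8×8}(ℝ).
Therefore dim(M_{8×8}(ℝ)) = 64.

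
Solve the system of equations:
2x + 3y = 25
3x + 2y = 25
x = 5, y = 5

Use elimination (row reduction):
Equation 1: 2x + 3y = 25.
Equation 2: 3x + 2y = 25.
Multiply Eq1 by 3 and Eq2 by 2: 6x + 9y = 75;  6x + 4y = 50.
Subtract: (-5)y = -25, so y = 5.
Back-substitute into Eq1: 2x + 3*(5) = 25, so x = 5.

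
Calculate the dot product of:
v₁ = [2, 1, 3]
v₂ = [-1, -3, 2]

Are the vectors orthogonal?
1, No

The dot product is the sum of products of corresponding components.
v₁·v₂ = (2)*(-1) + (1)*(-3) + (3)*(2) = -2 - 3 + 6 = 1.
Two vectors are orthogonal iff their dot product is 0; here the dot product is 1, so the vectors are not orthogonal.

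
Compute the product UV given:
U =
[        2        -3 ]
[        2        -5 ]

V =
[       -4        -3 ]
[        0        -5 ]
UV =
[       -8         9 ]
[       -8        19 ]

Matrix multiplication: (UV)[i][j] = sum over k of U[i][k] * V[k][j].
  (UV)[0][0] = (2)*(-4) + (-3)*(0) = -8
  (UV)[0][1] = (2)*(-3) + (-3)*(-5) = 9
  (UV)[1][0] = (2)*(-4) + (-5)*(0) = -8
  (UV)[1][1] = (2)*(-3) + (-5)*(-5) = 19
UV =
[       -8         9 ]
[       -8        19 ]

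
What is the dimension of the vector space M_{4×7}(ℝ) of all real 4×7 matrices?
Dimension = 28

A real 4×7 matrix is determined by its 4·7 = 28 independent entries.
A standard basis is {E_ij : 1 ≤ i ≤ 4, 1 ≤ j ≤ 7}, where E_ij has a 1 in position (i, j) and 0 elsewhere — there are 28 such matrices, and they are linearly independent and span M_{4×7}(ℝ).
Therefore dim(M_{4×7}(ℝ)) = 28.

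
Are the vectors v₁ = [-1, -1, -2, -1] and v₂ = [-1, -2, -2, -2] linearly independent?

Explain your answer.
Yes, linearly independent

Two vectors are linearly dependent iff one is a scalar multiple of the other.
No single scalar k satisfies v₂ = k·v₁ (the ratios of corresponding entries disagree), so v₁ and v₂ are linearly independent.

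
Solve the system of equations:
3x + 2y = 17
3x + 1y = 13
x = 3, y = 4

Use elimination (row reduction):
Equation 1: 3x + 2y = 17.
Equation 2: 3x + 1y = 13.
Multiply Eq1 by 3 and Eq2 by 3: 9x + 6y = 51;  9x + 3y = 39.
Subtract: (-3)y = -12, so y = 4.
Back-substitute into Eq1: 3x + 2*(4) = 17, so x = 3.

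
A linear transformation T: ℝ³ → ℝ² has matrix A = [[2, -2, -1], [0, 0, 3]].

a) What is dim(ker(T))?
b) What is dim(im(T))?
dim(ker) = 1, dim(im) = 2

The two rows are not scalar multiples of one another (no single k satisfies row 2 = k × row 1), so they are linearly independent.
Thus rank(A) = 2.
dim(im(T)) = rank(A) = 2.
By the rank-nullity theorem applied to T: ℝ³ → ℝ², rank(A) + nullity(A) = 3 (the domain dimension), so dim(ker(T)) = 3 - 2 = 1.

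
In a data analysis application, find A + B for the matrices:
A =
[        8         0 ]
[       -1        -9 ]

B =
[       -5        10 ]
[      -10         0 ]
A + B =
[        3        10 ]
[      -11        -9 ]

Matrix addition is elementwise: (A+B)[i][j] = A[i][j] + B[i][j].
  (A+B)[0][0] = (8) + (-5) = 3
  (A+B)[0][1] = (0) + (10) = 10
  (A+B)[1][0] = (-1) + (-10) = -11
  (A+B)[1][1] = (-9) + (0) = -9
A + B =
[        3        10 ]
[      -11        -9 ]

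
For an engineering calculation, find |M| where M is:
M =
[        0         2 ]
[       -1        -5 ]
det(M) = 2

For a 2×2 matrix [[a, b], [c, d]], det = a*d - b*c.
det(M) = (0)*(-5) - (2)*(-1) = 0 + 2 = 2.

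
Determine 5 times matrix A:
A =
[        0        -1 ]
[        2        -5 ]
5A =
[        0        -5 ]
[       10       -25 ]

Scalar multiplication is elementwise: (5A)[i][j] = 5 * A[i][j].
  (5A)[0][0] = 5 * (0) = 0
  (5A)[0][1] = 5 * (-1) = -5
  (5A)[1][0] = 5 * (2) = 10
  (5A)[1][1] = 5 * (-5) = -25
5A =
[        0        -5 ]
[       10       -25 ]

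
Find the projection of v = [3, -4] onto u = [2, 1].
[4/5, 2/5]

The projection of v onto u is proj_u(v) = ((v·u) / (u·u)) · u.
v·u = (3)*(2) + (-4)*(1) = 2.
u·u = (2)*(2) + (1)*(1) = 5.
coefficient = 2 / 5 = 2/5.
proj_u(v) = 2/5 · [2, 1] = [4/5, 2/5].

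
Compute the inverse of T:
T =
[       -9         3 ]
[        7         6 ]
det(T) = -75
T⁻¹ =
[    -2/25      1/25 ]
[     7/75      3/25 ]

For a 2×2 matrix T = [[a, b], [c, d]] with det(T) ≠ 0, T⁻¹ = (1/det(T)) * [[d, -b], [-c, a]].
det(T) = (-9)*(6) - (3)*(7) = -54 - 21 = -75.
T⁻¹ = (1/-75) * [[6, -3], [-7, -9]].
Dividing each entry by -75 and reducing:
T⁻¹ =
[    -2/25      1/25 ]
[     7/75      3/25 ]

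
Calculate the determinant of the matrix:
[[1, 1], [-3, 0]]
3

For a 2×2 matrix [[a, b], [c, d]], det = ad - bc
det = (1)(0) - (1)(-3) = 0 - -3 = 3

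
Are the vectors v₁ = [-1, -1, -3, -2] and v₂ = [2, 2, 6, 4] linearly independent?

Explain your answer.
No, linearly dependent (v₂ = -2·v₁)

Check whether there is a scalar k with v₂ = k·v₁.
Comparing components, k = -2 satisfies -2·[-1, -1, -3, -2] = [2, 2, 6, 4].
Since v₂ is a scalar multiple of v₁, the two vectors are linearly dependent.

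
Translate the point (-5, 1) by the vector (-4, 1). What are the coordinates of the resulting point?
(-9, 2)

Translation by (-4, 1):
x' = -5 + -4 = -9
y' = 1 + 1 = 2
Homogeneous matrix: [[1, 0, -4], [0, 1, 1], [0, 0, 1]]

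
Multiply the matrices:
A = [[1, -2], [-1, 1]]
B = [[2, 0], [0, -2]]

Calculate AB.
[[2, 4], [-2, -2]]

Each entry (i,j) of AB = sum over k of A[i][k]*B[k][j].
(AB)[0][0] = (1)*(2) + (-2)*(0) = 2
(AB)[0][1] = (1)*(0) + (-2)*(-2) = 4
(AB)[1][0] = (-1)*(2) + (1)*(0) = -2
(AB)[1][1] = (-1)*(0) + (1)*(-2) = -2
AB = [[2, 4], [-2, -2]]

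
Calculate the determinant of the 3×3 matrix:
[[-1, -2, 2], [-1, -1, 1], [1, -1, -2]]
3

Expansion along first row:
det = -1·det([[-1,1],[-1,-2]]) - -2·det([[-1,1],[1,-2]]) + 2·det([[-1,-1],[1,-1]])
    = -1·(-1·-2 - 1·-1) - -2·(-1·-2 - 1·1) + 2·(-1·-1 - -1·1)
    = -1·3 - -2·1 + 2·2
    = -3 + 2 + 4 = 3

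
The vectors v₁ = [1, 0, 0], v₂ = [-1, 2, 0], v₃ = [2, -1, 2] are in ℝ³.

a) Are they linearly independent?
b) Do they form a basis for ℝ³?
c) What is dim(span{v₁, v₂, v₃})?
Yes independent, yes basis, dim = 3

Stack v₁, v₂, v₃ as rows of a 3×3 matrix.
[[1, 0, 0]; [-1, 2, 0]; [2, -1, 2]] is already lower triangular with nonzero diagonal entries (1, 2, 2), so its determinant is the product of the diagonal entries, det = (1)·(2)·(2) = 4 ≠ 0, and the rows are linearly independent.
Three linearly independent vectors in ℝ³ form a basis for ℝ³, so dim(span{v₁,v₂,v₃}) = 3.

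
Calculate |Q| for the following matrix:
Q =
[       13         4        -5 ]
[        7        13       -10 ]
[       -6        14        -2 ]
det(Q) = 898

Expand along row 0 (cofactor expansion): det(Q) = a*(e*i - f*h) - b*(d*i - f*g) + c*(d*h - e*g), where the 3×3 is [[a, b, c], [d, e, f], [g, h, i]].
Minor M_00 = (13)*(-2) - (-10)*(14) = -26 + 140 = 114.
Minor M_01 = (7)*(-2) - (-10)*(-6) = -14 - 60 = -74.
Minor M_02 = (7)*(14) - (13)*(-6) = 98 + 78 = 176.
det(Q) = (13)*(114) - (4)*(-74) + (-5)*(176) = 1482 + 296 - 880 = 898.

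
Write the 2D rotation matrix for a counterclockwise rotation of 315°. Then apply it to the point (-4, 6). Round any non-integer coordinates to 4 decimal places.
R = [[√2/2, √2/2], [-√2/2, √2/2]]; R·(-4, 6) = (1.4142, 7.0711)

Rotation matrix formula: R(θ) = [[cos θ, -sin θ], [sin θ, cos θ]]
For θ = 315°:
cos(315°) = √2/2
sin(315°) = -√2/2
R = [[√2/2, √2/2], [-√2/2, √2/2]]
Apply to (-4, 6): [√2/2·-4 + (√2/2)·6, -√2/2·-4 + √2/2·6] = (1.4142, 7.0711)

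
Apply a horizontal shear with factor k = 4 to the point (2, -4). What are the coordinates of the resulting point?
(-14, -4)

Shear matrix for horizontal shear with factor k = 4:
[[1, 4], [0, 1]]
Result: (2, -4) → (-14, -4)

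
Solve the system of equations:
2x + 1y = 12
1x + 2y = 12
x = 4, y = 4

Use elimination (row reduction):
Equation 1: 2x + 1y = 12.
Equation 2: 1x + 2y = 12.
Multiply Eq1 by 1 and Eq2 by 2: 2x + 1y = 12;  2x + 4y = 24.
Subtract: (3)y = 12, so y = 4.
Back-substitute into Eq1: 2x + 1*(4) = 12, so x = 4.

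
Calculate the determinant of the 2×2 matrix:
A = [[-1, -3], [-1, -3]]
0

For A = [[a, b], [c, d]], det(A) = a*d - b*c.
det(A) = (-1)*(-3) - (-3)*(-1) = 3 - 3 = 0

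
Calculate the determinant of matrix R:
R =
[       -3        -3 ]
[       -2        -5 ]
det(R) = 9

For a 2×2 matrix [[a, b], [c, d]], det = a*d - b*c.
det(R) = (-3)*(-5) - (-3)*(-2) = 15 - 6 = 9.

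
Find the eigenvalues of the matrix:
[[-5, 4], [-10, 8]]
λ = 0 and λ = 3

Characteristic equation: det(A - λI) = 0
λ² - (trace)λ + (det) = 0
λ² - (3)λ + (0) = 0
λ² - 3λ + 0 = 0
Solving: λ = 0, 3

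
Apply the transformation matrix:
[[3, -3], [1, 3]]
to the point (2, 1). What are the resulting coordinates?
(3, 5)

Matrix multiplication:
[[3, -3], [1, 3]] × [2, 1]ᵀ
= [3×2 + -3×1, 1×2 + 3×1]ᵀ
= [3.0000, 5.0000]ᵀ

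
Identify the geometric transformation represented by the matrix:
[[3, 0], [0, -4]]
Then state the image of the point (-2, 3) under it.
non-uniform scaling by (3, -4); image of (-2, 3) is (-6, -12)

This is diagonal with distinct entries, so it scales the x-axis by 3 and the y-axis by -4.
The matrix [[3, 0], [0, -4]] represents: non-uniform scaling by (3, -4).
Applying it to (-2, 3): [3·-2 + 0·3, 0·-2 + -4·3] = (-6, -12).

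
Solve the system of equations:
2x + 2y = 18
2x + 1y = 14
x = 5, y = 4

Use elimination (row reduction):
Equation 1: 2x + 2y = 18.
Equation 2: 2x + 1y = 14.
Multiply Eq1 by 2 and Eq2 by 2: 4x + 4y = 36;  4x + 2y = 28.
Subtract: (-2)y = -8, so y = 4.
Back-substitute into Eq1: 2x + 2*(4) = 18, so x = 5.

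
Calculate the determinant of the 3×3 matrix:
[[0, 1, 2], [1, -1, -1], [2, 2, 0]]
6

Expansion along first row:
det = 0·det([[-1,-1],[2,0]]) - 1·det([[1,-1],[2,0]]) + 2·det([[1,-1],[2,2]])
    = 0·(-1·0 - -1·2) - 1·(1·0 - -1·2) + 2·(1·2 - -1·2)
    = 0·2 - 1·2 + 2·4
    = 0 + -2 + 8 = 6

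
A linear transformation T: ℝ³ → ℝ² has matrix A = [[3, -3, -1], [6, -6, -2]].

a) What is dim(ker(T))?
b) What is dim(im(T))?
dim(ker) = 2, dim(im) = 1

Observe that row 2 = 2 × row 1 (so the rows are linearly dependent).
Thus rank(A) = 1 (only one linearly independent row).
dim(im(T)) = rank(A) = 1.
By the rank-nullity theorem applied to T: ℝ³ → ℝ², rank(A) + nullity(A) = 3 (the domain dimension), so dim(ker(T)) = 3 - 1 = 2.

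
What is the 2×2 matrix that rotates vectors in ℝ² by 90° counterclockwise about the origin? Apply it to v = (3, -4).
R = [[0, -1], [1, 0]]; R·v = (4, 3)

A counterclockwise rotation by angle θ in ℝ² has matrix R(θ) = [[cos θ, -sin θ], [sin θ, cos θ]].
For θ = 90°: cos θ = 0, sin θ = 1.
R(90°) = [[0, -1], [1, 0]].
R·v = [0·3 + (-1)·-4, 1·3 + 0·-4] = (4, 3).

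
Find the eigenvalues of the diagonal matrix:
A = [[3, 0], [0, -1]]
λ₁ = 3, λ₂ = -1

The characteristic polynomial of A is det(A - λI) = (3 - λ)(-1 - λ) = 0.
The roots are λ = 3 and λ = -1, so the eigenvalues are the diagonal entries.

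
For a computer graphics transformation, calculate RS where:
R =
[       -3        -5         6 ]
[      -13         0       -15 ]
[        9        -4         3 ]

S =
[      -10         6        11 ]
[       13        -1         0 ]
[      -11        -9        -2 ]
RS =
[     -101       -67       -45 ]
[      295        57      -113 ]
[     -175        31        93 ]

Matrix multiplication: (RS)[i][j] = sum over k of R[i][k] * S[k][j].
  (RS)[0][0] = (-3)*(-10) + (-5)*(13) + (6)*(-11) = -101
  (RS)[0][1] = (-3)*(6) + (-5)*(-1) + (6)*(-9) = -67
  (RS)[0][2] = (-3)*(11) + (-5)*(0) + (6)*(-2) = -45
  (RS)[1][0] = (-13)*(-10) + (0)*(13) + (-15)*(-11) = 295
  (RS)[1][1] = (-13)*(6) + (0)*(-1) + (-15)*(-9) = 57
  (RS)[1][2] = (-13)*(11) + (0)*(0) + (-15)*(-2) = -113
  (RS)[2][0] = (9)*(-10) + (-4)*(13) + (3)*(-11) = -175
  (RS)[2][1] = (9)*(6) + (-4)*(-1) + (3)*(-9) = 31
  (RS)[2][2] = (9)*(11) + (-4)*(0) + (3)*(-2) = 93
RS =
[     -101       -67       -45 ]
[      295        57      -113 ]
[     -175        31        93 ]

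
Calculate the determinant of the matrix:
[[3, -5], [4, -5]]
5

For a 2×2 matrix [[a, b], [c, d]], det = ad - bc
det = (3)(-5) - (-5)(4) = -15 - -20 = 5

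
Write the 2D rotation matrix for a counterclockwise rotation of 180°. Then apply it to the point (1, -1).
R = [[-1, 0], [0, -1]]; R·(1, -1) = (-1, 1)

Rotation matrix formula: R(θ) = [[cos θ, -sin θ], [sin θ, cos θ]]
For θ = 180°:
cos(180°) = -1
sin(180°) = 0
R = [[-1, 0], [0, -1]]
Apply to (1, -1): [-1·1 + (0)·-1, 0·1 + -1·-1] = (-1, 1)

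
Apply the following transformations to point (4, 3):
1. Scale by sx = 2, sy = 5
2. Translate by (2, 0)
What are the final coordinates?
(10, 15)

Step 1: Scale (4, 3) by (sx, sy) = (2, 5) → (8, 15)
Step 2: Translate by (2, 0) → (10, 15)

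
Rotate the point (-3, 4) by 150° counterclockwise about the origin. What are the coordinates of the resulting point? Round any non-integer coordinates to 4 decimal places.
(0.5981, -4.9641)

Rotation matrix R(θ) = [[cos θ, -sin θ], [sin θ, cos θ]]; for θ = 150°:
R = [[-√3/2, -1/2], [1/2, -√3/2]]
Result: R × [-3, 4]ᵀ = [-√3/2·-3 + (-1/2)·4, 1/2·-3 + (-√3/2)·4]ᵀ = (0.5981, -4.9641)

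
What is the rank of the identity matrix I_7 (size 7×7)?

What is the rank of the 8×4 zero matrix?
rank(I_7) = 7, rank(0) = 0

The identity I_7 has 7 columns that are the standard basis vectors e_1, …, e_7. These are linearly independent, so all 7 columns are pivots and rank(I_7) = 7.
The 8×4 zero matrix has every entry zero, so every row is the zero row and there are no pivots; rank(0) = 0.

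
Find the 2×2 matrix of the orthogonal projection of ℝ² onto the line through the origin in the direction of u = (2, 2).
[[1/2, 1/2], [1/2, 1/2]]

The orthogonal projection onto the line spanned by a nonzero vector u = (a, b) has matrix P = (u uᵀ) / (uᵀ u) = (1/(a² + b²)) · [[a², ab], [ab, b²]].
Here u = (2, 2), so a² + b² = 4 + 4 = 8.
P = (1/8) · [[4, 4], [4, 4]] = [[1/2, 1/2], [1/2, 1/2]].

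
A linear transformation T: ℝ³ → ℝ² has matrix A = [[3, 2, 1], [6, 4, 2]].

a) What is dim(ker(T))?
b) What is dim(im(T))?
dim(ker) = 2, dim(im) = 1

Observe that row 2 = 2 × row 1 (so the rows are linearly dependent).
Thus rank(A) = 1 (only one linearly independent row).
dim(im(T)) = rank(A) = 1.
By the rank-nullity theorem applied to T: ℝ³ → ℝ², rank(A) + nullity(A) = 3 (the domain dimension), so dim(ker(T)) = 3 - 1 = 2.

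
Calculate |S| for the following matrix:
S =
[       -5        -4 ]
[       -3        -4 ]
det(S) = 8

For a 2×2 matrix [[a, b], [c, d]], det = a*d - b*c.
det(S) = (-5)*(-4) - (-4)*(-3) = 20 - 12 = 8.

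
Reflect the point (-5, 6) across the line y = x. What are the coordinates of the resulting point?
(6, -5)

Reflection across line y = x: (-5, 6) → (6, -5)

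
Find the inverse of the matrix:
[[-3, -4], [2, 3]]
[[-3, -4], [2, 3]]

For [[a,b],[c,d]], inverse = (1/det)·[[d,-b],[-c,a]]
det = -3·3 - -4·2 = -1
Inverse = (1/-1)·[[3, 4], [-2, -3]]
        = [[-3, -4], [2, 3]]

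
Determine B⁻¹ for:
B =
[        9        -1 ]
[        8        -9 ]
det(B) = -73
B⁻¹ =
[     9/73     -1/73 ]
[     8/73     -9/73 ]

For a 2×2 matrix B = [[a, b], [c, d]] with det(B) ≠ 0, B⁻¹ = (1/det(B)) * [[d, -b], [-c, a]].
det(B) = (9)*(-9) - (-1)*(8) = -81 + 8 = -73.
B⁻¹ = (1/-73) * [[-9, 1], [-8, 9]].
Dividing each entry by -73 and reducing:
B⁻¹ =
[     9/73     -1/73 ]
[     8/73     -9/73 ]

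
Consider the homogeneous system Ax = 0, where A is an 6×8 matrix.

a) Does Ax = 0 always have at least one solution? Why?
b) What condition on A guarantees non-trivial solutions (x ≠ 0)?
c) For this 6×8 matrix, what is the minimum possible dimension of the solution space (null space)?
a) Yes, x = 0 is always a solution. b) When A has linearly dependent columns (rank < n). c) Minimum nullity = 2.

a) x = 0 satisfies A·0 = 0, so the zero vector is always a solution.
b) Non-trivial solutions exist iff the columns of A are linearly dependent, equivalently rank(A) < n (the number of columns).
c) By rank-nullity, rank(A) + nullity(A) = n = 8. Since A has only 6 rows, rank(A) ≤ 6, so nullity(A) ≥ 8 - 6 = 2.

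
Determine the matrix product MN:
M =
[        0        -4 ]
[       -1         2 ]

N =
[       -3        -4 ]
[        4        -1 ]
MN =
[      -16         4 ]
[       11         2 ]

Matrix multiplication: (MN)[i][j] = sum over k of M[i][k] * N[k][j].
  (MN)[0][0] = (0)*(-3) + (-4)*(4) = -16
  (MN)[0][1] = (0)*(-4) + (-4)*(-1) = 4
  (MN)[1][0] = (-1)*(-3) + (2)*(4) = 11
  (MN)[1][1] = (-1)*(-4) + (2)*(-1) = 2
MN =
[      -16         4 ]
[       11         2 ]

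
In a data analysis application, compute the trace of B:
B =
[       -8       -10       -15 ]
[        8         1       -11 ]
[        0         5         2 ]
tr(B) = -8 + 1 + 2 = -5

The trace of a square matrix is the sum of its diagonal entries.
Diagonal entries of B: B[0][0] = -8, B[1][1] = 1, B[2][2] = 2.
tr(B) = -8 + 1 + 2 = -5.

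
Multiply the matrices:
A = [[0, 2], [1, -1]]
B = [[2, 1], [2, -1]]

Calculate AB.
[[4, -2], [0, 2]]

Each entry (i,j) of AB = sum over k of A[i][k]*B[k][j].
(AB)[0][0] = (0)*(2) + (2)*(2) = 4
(AB)[0][1] = (0)*(1) + (2)*(-1) = -2
(AB)[1][0] = (1)*(2) + (-1)*(2) = 0
(AB)[1][1] = (1)*(1) + (-1)*(-1) = 2
AB = [[4, -2], [0, 2]]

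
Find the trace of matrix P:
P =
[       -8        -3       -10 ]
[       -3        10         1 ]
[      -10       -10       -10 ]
tr(P) = -8 + 10 - 10 = -8

The trace of a square matrix is the sum of its diagonal entries.
Diagonal entries of P: P[0][0] = -8, P[1][1] = 10, P[2][2] = -10.
tr(P) = -8 + 10 - 10 = -8.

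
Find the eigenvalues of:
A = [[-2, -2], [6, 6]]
λ = 0, 4

Solve det(A - λI) = 0. For a 2×2 matrix this is λ² - (trace)λ + det = 0.
trace(A) = -2 + 6 = 4.
det(A) = (-2)*(6) - (-2)*(6) = -12 + 12 = 0.
Characteristic equation: λ² - (4)λ + (0) = 0.
Discriminant: (4)² - 4*(0) = 16 - 0 = 16.
Roots: λ = (4 ± √16) / 2 = 0, 4.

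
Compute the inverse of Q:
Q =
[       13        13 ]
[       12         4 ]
det(Q) = -104
Q⁻¹ =
[    -1/26       1/8 ]
[     3/26      -1/8 ]

For a 2×2 matrix Q = [[a, b], [c, d]] with det(Q) ≠ 0, Q⁻¹ = (1/det(Q)) * [[d, -b], [-c, a]].
det(Q) = (13)*(4) - (13)*(12) = 52 - 156 = -104.
Q⁻¹ = (1/-104) * [[4, -13], [-12, 13]].
Dividing each entry by -104 and reducing:
Q⁻¹ =
[    -1/26       1/8 ]
[     3/26      -1/8 ]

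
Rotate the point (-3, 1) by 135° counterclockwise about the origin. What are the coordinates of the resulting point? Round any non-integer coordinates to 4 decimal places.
(1.4142, -2.8284)

Rotation matrix R(θ) = [[cos θ, -sin θ], [sin θ, cos θ]]; for θ = 135°:
R = [[-√2/2, -√2/2], [√2/2, -√2/2]]
Result: R × [-3, 1]ᵀ = [-√2/2·-3 + (-√2/2)·1, √2/2·-3 + (-√2/2)·1]ᵀ = (1.4142, -2.8284)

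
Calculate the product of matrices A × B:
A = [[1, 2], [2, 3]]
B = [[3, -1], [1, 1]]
[[5, 1], [9, 1]]

Matrix multiplication:
C[0][0] = 1×3 + 2×1 = 5
C[0][1] = 1×-1 + 2×1 = 1
C[1][0] = 2×3 + 3×1 = 9
C[1][1] = 2×-1 + 3×1 = 1
Result: [[5, 1], [9, 1]]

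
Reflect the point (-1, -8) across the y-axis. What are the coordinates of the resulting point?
(1, -8)

Reflection across y-axis: (-1, -8) → (1, -8)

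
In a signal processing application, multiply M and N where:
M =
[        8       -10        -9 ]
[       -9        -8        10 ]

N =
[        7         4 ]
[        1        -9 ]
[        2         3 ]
MN =
[       28        95 ]
[      -51        66 ]

Matrix multiplication: (MN)[i][j] = sum over k of M[i][k] * N[k][j].
  (MN)[0][0] = (8)*(7) + (-10)*(1) + (-9)*(2) = 28
  (MN)[0][1] = (8)*(4) + (-10)*(-9) + (-9)*(3) = 95
  (MN)[1][0] = (-9)*(7) + (-8)*(1) + (10)*(2) = -51
  (MN)[1][1] = (-9)*(4) + (-8)*(-9) + (10)*(3) = 66
MN =
[       28        95 ]
[      -51        66 ]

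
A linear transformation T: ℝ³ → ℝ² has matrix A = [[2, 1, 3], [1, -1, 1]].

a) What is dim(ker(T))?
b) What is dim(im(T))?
dim(ker) = 1, dim(im) = 2

The two rows are not scalar multiples of one another (no single k satisfies row 2 = k × row 1), so they are linearly independent.
Thus rank(A) = 2.
dim(im(T)) = rank(A) = 2.
By the rank-nullity theorem applied to T: ℝ³ → ℝ², rank(A) + nullity(A) = 3 (the domain dimension), so dim(ker(T)) = 3 - 2 = 1.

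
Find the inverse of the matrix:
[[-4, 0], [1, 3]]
[[-1/4, 0], [1/12, 1/3]]

For [[a,b],[c,d]], inverse = (1/det)·[[d,-b],[-c,a]]
det = -4·3 - 0·1 = -12
Inverse = (1/-12)·[[3, 0], [-1, -4]]
        = [[-1/4, 0], [1/12, 1/3]]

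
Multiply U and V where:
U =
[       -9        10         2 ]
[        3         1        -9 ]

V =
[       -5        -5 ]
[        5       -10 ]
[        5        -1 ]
UV =
[      105       -57 ]
[      -55       -16 ]

Matrix multiplication: (UV)[i][j] = sum over k of U[i][k] * V[k][j].
  (UV)[0][0] = (-9)*(-5) + (10)*(5) + (2)*(5) = 105
  (UV)[0][1] = (-9)*(-5) + (10)*(-10) + (2)*(-1) = -57
  (UV)[1][0] = (3)*(-5) + (1)*(5) + (-9)*(5) = -55
  (UV)[1][1] = (3)*(-5) + (1)*(-10) + (-9)*(-1) = -16
UV =
[      105       -57 ]
[      -55       -16 ]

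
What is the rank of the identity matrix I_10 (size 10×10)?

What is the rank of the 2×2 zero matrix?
rank(I_10) = 10, rank(0) = 0

The identity I_10 has 10 columns that are the standard basis vectors e_1, …, e_10. These are linearly independent, so all 10 columns are pivots and rank(I_10) = 10.
The 2×2 zero matrix has every entry zero, so every row is the zero row and there are no pivots; rank(0) = 0.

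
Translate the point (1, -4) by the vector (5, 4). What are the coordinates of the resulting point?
(6, 0)

Translation by (5, 4):
x' = 1 + 5 = 6
y' = -4 + 4 = 0
Homogeneous matrix: [[1, 0, 5], [0, 1, 4], [0, 0, 1]]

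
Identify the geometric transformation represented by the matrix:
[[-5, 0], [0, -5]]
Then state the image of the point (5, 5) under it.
uniform scaling by factor -5; image of (5, 5) is (-25, -25)

This is a diagonal matrix with equal entries -5, so it scales both axes by the same factor -5.
The matrix [[-5, 0], [0, -5]] represents: uniform scaling by factor -5.
Applying it to (5, 5): [-5·5 + 0·5, 0·5 + -5·5] = (-25, -25).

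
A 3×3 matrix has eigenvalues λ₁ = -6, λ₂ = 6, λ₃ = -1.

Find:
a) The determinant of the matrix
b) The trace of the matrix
det = 36, trace = -1

Two standard eigenvalue identities:
- det(A) equals the product of the eigenvalues (counted with multiplicity).
- trace(A) equals the sum of the eigenvalues.
det(A) = (-6)*(6)*(-1) = 36.
trace(A) = -6 + 6 - 1 = -1.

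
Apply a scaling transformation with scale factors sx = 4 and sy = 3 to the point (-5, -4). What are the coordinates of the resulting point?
(-20, -12)

Scaling matrix:
[[4, 0], [0, 3]]
Result: (-5 × 4, -4 × 3) = (-20, -12)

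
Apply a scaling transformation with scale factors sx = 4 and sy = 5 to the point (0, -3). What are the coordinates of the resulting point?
(0, -15)

Scaling matrix:
[[4, 0], [0, 5]]
Result: (0 × 4, -3 × 5) = (0, -15)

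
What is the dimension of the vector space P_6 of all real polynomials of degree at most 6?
Dimension = 7

A polynomial of degree at most 6 can be written as a₀ + a₁x + a₂x² + … + a_6x^6, with 7 free coefficients a₀, …, a_6.
The set {1, x, x², …, x^6} is a basis: it spans P_6 (every such polynomial is a linear combination of these) and is linearly independent (a polynomial is zero iff all its coefficients are zero).
Therefore dim(P_6) = 6 + 1 = 7.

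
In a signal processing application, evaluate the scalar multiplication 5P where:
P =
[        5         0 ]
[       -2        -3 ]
5P =
[       25         0 ]
[      -10       -15 ]

Scalar multiplication is elementwise: (5P)[i][j] = 5 * P[i][j].
  (5P)[0][0] = 5 * (5) = 25
  (5P)[0][1] = 5 * (0) = 0
  (5P)[1][0] = 5 * (-2) = -10
  (5P)[1][1] = 5 * (-3) = -15
5P =
[       25         0 ]
[      -10       -15 ]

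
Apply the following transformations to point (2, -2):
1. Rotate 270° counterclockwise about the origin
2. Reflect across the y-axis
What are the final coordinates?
(2, -2)

Step 1: Rotate 270° → (-2, -2)
Step 2: Reflect across the y-axis → (2, -2)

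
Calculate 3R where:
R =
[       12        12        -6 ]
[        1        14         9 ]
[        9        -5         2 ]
3R =
[       36        36       -18 ]
[        3        42        27 ]
[       27       -15         6 ]

Scalar multiplication is elementwise: (3R)[i][j] = 3 * R[i][j].
  (3R)[0][0] = 3 * (12) = 36
  (3R)[0][1] = 3 * (12) = 36
  (3R)[0][2] = 3 * (-6) = -18
  (3R)[1][0] = 3 * (1) = 3
  (3R)[1][1] = 3 * (14) = 42
  (3R)[1][2] = 3 * (9) = 27
  (3R)[2][0] = 3 * (9) = 27
  (3R)[2][1] = 3 * (-5) = -15
  (3R)[2][2] = 3 * (2) = 6
3R =
[       36        36       -18 ]
[        3        42        27 ]
[       27       -15         6 ]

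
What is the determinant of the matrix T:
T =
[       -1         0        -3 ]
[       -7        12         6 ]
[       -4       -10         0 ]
det(T) = -414

Expand along row 0 (cofactor expansion): det(T) = a*(e*i - f*h) - b*(d*i - f*g) + c*(d*h - e*g), where the 3×3 is [[a, b, c], [d, e, f], [g, h, i]].
Minor M_00 = (12)*(0) - (6)*(-10) = 0 + 60 = 60.
Minor M_01 = (-7)*(0) - (6)*(-4) = 0 + 24 = 24.
Minor M_02 = (-7)*(-10) - (12)*(-4) = 70 + 48 = 118.
det(T) = (-1)*(60) - (0)*(24) + (-3)*(118) = -60 + 0 - 354 = -414.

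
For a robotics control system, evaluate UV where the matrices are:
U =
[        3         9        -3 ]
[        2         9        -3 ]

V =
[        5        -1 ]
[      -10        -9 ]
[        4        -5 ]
UV =
[      -87       -69 ]
[      -92       -68 ]

Matrix multiplication: (UV)[i][j] = sum over k of U[i][k] * V[k][j].
  (UV)[0][0] = (3)*(5) + (9)*(-10) + (-3)*(4) = -87
  (UV)[0][1] = (3)*(-1) + (9)*(-9) + (-3)*(-5) = -69
  (UV)[1][0] = (2)*(5) + (9)*(-10) + (-3)*(4) = -92
  (UV)[1][1] = (2)*(-1) + (9)*(-9) + (-3)*(-5) = -68
UV =
[      -87       -69 ]
[      -92       -68 ]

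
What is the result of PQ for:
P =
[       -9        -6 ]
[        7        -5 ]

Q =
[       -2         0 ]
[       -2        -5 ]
PQ =
[       30        30 ]
[       -4        25 ]

Matrix multiplication: (PQ)[i][j] = sum over k of P[i][k] * Q[k][j].
  (PQ)[0][0] = (-9)*(-2) + (-6)*(-2) = 30
  (PQ)[0][1] = (-9)*(0) + (-6)*(-5) = 30
  (PQ)[1][0] = (7)*(-2) + (-5)*(-2) = -4
  (PQ)[1][1] = (7)*(0) + (-5)*(-5) = 25
PQ =
[       30        30 ]
[       -4        25 ]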